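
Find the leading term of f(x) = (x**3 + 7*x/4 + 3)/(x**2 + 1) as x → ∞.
x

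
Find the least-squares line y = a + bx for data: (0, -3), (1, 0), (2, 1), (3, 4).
a = -14/5, b = 11/5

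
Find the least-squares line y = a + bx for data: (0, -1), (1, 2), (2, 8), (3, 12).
a = -3/2, b = 9/2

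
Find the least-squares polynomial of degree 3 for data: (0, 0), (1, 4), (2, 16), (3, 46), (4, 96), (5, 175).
2/21 + (97/126)x + (143/84)x² + (37/36)x³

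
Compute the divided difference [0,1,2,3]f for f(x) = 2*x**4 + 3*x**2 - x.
12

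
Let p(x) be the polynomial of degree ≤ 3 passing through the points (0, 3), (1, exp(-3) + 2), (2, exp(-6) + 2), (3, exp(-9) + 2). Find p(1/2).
(-5*exp(3) + 1 + 15*exp(6) + 37*exp(9))*exp(-9)/16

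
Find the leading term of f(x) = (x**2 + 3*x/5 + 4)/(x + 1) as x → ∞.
x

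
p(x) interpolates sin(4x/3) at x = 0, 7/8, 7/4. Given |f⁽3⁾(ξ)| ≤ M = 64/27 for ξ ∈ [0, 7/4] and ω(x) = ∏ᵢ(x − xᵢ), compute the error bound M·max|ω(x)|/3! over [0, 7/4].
343*sqrt(3)/5832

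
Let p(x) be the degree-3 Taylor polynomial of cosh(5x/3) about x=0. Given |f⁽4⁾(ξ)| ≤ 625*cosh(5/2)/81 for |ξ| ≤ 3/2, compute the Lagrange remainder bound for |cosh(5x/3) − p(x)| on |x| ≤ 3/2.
625*cosh(5/2)/384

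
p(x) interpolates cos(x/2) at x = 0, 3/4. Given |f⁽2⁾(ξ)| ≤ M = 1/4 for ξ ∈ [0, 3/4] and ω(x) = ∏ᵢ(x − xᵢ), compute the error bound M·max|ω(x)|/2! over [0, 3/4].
9/512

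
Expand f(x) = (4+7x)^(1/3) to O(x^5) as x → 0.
2**(2/3) + 7*2**(2/3)*x/12 - 49*2**(2/3)*x**2/144 + 1715*2**(2/3)*x**3/5184 - 12005*2**(2/3)*x**4/31104 + O(x**5)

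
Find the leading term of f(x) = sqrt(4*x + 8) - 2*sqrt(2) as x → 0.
sqrt(2)*x/2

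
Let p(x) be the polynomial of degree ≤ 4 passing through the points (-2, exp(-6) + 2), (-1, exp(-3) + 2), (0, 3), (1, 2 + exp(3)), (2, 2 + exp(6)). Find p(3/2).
(-5 + 28*exp(3) + (186 + 140*exp(3) + 35*exp(6))*exp(6))*exp(-6)/128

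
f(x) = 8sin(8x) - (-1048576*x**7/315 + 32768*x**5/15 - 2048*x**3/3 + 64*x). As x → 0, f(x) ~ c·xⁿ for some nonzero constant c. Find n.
9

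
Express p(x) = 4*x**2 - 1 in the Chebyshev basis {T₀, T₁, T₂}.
T₀ + (2)T₂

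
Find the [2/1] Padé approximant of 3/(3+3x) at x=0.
1/(x + 1)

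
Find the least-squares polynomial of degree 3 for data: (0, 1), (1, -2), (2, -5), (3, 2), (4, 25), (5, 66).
9/7 + (-24/7)x + (-12/7)x² + x³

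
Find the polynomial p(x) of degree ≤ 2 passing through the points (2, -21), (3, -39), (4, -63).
-3*x**2 - 3*x - 3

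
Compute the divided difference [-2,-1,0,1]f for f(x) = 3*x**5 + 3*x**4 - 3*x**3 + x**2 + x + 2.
6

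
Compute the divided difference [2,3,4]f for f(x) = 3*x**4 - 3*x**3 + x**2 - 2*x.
139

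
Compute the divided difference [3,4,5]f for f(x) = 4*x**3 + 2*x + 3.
48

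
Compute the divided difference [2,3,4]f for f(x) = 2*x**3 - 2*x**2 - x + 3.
16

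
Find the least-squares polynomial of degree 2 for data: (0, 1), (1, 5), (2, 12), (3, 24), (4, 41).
43/35 + (73/70)x + (31/14)x²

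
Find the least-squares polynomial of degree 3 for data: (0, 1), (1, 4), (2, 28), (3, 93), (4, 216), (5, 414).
47/42 + (-671/252)x + (46/21)x² + (107/36)x³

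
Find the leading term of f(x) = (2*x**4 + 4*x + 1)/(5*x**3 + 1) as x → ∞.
2*x/5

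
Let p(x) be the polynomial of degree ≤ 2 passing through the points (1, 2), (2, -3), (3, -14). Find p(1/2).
9/4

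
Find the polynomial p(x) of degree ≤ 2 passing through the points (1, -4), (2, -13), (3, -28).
-3*x**2 - 1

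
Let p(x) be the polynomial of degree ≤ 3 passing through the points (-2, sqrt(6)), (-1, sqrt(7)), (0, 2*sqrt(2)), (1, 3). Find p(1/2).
-5*sqrt(7)/16 + sqrt(6)/16 + 15/16 + 15*sqrt(2)/8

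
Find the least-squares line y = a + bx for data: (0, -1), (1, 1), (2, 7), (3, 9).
a = -7/5, b = 18/5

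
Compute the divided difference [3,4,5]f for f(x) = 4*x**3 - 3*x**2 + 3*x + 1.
45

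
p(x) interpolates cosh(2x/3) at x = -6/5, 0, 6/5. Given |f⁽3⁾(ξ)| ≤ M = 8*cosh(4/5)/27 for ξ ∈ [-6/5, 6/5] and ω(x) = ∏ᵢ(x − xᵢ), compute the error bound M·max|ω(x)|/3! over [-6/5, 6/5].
64*sqrt(3)*cosh(4/5)/3375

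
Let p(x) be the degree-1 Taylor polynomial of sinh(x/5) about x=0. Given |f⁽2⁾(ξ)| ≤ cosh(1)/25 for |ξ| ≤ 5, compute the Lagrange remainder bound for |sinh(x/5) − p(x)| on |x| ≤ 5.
cosh(1)/2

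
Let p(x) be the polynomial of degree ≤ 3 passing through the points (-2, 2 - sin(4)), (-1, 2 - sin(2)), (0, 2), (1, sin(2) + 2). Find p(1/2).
-sin(4)/16 + 5*sin(2)/8 + 2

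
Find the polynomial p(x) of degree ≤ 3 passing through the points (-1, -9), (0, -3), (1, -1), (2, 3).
x**3 - 2*x**2 + 3*x - 3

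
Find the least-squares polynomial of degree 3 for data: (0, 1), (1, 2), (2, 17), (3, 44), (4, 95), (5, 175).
2/3 + (-4/9)x + (23/12)x² + (37/36)x³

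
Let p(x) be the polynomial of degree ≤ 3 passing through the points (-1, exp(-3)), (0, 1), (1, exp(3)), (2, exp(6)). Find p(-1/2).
(5 + (-5*exp(3) + 15 + exp(6))*exp(3))*exp(-3)/16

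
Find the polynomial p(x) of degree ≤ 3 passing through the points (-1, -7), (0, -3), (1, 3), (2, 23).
2*x**3 + x**2 + 3*x - 3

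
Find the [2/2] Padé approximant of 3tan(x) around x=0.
3*x/(1 - x**2/3)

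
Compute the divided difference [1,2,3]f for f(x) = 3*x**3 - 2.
18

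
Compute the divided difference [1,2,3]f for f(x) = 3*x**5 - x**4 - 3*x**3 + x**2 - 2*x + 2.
228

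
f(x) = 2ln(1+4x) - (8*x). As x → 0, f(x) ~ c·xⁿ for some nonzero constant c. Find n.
2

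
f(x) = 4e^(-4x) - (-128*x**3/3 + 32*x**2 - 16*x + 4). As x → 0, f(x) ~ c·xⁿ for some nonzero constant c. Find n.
4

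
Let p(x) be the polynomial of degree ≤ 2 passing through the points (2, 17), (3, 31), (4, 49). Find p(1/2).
7/2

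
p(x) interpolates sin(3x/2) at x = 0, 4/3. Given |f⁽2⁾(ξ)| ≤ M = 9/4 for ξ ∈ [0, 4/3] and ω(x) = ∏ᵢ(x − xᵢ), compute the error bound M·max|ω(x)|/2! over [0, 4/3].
1/2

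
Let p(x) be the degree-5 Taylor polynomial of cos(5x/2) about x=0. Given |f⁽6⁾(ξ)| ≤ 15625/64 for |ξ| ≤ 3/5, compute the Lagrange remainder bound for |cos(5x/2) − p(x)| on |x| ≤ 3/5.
81/5120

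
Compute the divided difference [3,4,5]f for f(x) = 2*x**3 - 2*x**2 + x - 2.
22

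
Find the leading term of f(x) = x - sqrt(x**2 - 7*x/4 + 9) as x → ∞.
7/8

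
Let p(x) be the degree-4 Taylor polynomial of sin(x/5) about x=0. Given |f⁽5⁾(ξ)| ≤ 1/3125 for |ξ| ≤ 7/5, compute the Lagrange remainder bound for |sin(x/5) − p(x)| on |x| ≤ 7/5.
16807/1171875000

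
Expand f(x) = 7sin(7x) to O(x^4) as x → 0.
49*x - 2401*x**3/6 + O(x**4)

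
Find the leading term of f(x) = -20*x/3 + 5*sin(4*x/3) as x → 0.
-160*x**3/81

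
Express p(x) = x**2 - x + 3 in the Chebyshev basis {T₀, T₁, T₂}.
(7/2)T₀ - T₁ + (1/2)T₂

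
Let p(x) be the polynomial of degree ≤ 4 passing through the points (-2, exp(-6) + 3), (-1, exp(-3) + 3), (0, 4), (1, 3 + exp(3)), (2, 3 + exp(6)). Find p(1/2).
((-5*exp(6) + 474 + 60*exp(3))*exp(6) - 20*exp(3) + 3)*exp(-6)/128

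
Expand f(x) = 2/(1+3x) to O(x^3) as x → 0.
2 - 6*x + 18*x**2 + O(x**3)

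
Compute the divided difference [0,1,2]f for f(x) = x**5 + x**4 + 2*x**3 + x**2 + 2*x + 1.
29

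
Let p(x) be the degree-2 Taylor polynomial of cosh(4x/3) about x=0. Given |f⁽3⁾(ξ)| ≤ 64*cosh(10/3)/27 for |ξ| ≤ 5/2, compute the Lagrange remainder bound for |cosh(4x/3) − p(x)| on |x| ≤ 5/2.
500*cosh(10/3)/81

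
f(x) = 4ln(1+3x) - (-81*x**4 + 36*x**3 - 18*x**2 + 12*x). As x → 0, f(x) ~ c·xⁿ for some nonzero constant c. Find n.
5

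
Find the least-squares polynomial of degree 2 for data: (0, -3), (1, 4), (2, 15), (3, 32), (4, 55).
-97/35 + (124/35)x + (19/7)x²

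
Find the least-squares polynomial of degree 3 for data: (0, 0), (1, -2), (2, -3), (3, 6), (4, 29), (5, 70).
25/126 + (-1927/756)x + (-149/126)x² + (97/108)x³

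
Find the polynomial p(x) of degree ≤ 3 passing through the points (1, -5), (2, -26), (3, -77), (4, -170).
-2*x**3 - 3*x**2 + 2*x - 2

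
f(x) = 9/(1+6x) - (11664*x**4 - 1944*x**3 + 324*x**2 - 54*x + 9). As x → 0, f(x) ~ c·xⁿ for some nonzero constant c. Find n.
5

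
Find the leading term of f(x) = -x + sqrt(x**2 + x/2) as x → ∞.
1/4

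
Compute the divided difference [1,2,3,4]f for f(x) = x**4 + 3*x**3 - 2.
13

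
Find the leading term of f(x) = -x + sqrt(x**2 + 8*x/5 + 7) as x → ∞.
4/5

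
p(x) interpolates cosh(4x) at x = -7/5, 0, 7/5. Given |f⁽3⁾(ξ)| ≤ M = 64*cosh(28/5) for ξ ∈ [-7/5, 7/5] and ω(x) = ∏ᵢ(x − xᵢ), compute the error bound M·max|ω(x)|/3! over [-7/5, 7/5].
21952*sqrt(3)*cosh(28/5)/3375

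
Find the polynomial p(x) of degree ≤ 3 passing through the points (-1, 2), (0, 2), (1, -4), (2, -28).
-2*x**3 - 3*x**2 - x + 2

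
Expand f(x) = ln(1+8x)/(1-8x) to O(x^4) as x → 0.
8*x + 32*x**2 + 1280*x**3/3 + O(x**4)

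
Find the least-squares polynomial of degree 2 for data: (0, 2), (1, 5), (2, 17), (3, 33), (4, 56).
59/35 + (36/35)x + (22/7)x²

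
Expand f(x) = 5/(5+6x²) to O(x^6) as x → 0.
1 - 6*x**2/5 + 36*x**4/25 + O(x**6)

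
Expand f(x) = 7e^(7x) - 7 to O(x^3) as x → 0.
49*x + 343*x**2/2 + O(x**3)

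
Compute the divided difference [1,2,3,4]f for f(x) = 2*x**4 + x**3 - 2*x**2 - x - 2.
21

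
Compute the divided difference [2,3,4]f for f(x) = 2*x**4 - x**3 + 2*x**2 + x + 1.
103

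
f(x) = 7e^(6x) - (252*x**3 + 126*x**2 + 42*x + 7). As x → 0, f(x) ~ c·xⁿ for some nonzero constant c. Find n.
4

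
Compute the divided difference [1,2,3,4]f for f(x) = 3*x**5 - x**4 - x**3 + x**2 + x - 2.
184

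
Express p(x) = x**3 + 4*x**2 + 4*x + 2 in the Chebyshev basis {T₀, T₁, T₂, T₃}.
(4)T₀ + (19/4)T₁ + (2)T₂ + (1/4)T₃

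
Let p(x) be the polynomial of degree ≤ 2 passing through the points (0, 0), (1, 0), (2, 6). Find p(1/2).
-3/4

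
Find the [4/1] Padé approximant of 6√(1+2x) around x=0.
(9*x**4/20 - 6*x**3/5 + 27*x**2/5 + 72*x/5 + 6)/(7*x/5 + 1)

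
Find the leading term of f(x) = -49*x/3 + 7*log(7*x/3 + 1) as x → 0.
-343*x**2/18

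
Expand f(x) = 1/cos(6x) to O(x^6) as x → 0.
1 + 18*x**2 + 270*x**4 + O(x**6)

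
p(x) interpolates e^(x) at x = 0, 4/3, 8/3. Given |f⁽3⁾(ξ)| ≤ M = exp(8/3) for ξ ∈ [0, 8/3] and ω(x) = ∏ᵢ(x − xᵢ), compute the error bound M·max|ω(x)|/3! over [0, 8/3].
64*sqrt(3)*exp(8/3)/729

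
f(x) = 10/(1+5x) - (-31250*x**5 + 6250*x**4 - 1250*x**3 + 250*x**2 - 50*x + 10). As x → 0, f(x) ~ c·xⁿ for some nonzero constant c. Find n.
6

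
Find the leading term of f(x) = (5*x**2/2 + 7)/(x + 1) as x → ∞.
5*x/2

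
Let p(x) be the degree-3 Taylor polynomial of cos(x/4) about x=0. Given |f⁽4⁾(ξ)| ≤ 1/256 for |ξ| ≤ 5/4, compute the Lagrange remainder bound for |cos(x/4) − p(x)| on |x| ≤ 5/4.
625/1572864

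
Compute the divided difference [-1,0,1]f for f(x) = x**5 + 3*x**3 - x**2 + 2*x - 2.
-1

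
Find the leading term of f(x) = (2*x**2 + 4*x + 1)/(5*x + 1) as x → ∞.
2*x/5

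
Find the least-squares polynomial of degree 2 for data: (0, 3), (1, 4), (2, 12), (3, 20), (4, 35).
14/5 + (2)x²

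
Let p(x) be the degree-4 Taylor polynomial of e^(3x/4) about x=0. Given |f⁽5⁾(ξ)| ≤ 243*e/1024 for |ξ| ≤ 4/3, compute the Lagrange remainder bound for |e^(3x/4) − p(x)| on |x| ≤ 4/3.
e/120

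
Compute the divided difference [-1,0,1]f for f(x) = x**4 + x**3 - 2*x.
1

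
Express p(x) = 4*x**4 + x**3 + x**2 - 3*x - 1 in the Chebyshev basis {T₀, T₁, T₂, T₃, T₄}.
T₀ + (-9/4)T₁ + (5/2)T₂ + (1/4)T₃ + (1/2)T₄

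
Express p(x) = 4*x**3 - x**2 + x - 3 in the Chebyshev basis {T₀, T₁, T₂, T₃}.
(-7/2)T₀ + (4)T₁ + (-1/2)T₂ + T₃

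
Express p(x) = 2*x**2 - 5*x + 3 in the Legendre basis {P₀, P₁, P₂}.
(11/3)P₀ + (-5)P₁ + (4/3)P₂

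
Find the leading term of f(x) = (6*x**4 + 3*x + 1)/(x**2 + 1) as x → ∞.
6*x**2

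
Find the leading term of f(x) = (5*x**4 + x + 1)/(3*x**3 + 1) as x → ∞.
5*x/3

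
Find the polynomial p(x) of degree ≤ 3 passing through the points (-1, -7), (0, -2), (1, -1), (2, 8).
2*x**3 - 2*x**2 + x - 2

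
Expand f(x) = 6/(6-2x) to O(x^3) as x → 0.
1 + x/3 + x**2/9 + O(x**3)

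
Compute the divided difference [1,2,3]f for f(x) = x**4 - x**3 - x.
19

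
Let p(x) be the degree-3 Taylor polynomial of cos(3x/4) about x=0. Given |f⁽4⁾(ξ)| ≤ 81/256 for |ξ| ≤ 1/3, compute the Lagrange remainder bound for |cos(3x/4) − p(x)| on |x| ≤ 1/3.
1/6144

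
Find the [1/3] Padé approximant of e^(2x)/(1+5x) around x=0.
(9*x/13 + 1)/(122*x**3/39 - 77*x**2/13 + 48*x/13 + 1)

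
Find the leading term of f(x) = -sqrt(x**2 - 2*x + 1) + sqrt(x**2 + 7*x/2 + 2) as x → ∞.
11/4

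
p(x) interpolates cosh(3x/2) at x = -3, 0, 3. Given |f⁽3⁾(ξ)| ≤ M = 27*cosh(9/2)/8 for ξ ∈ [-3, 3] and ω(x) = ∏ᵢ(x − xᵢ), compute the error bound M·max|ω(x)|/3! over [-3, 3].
27*sqrt(3)*cosh(9/2)/8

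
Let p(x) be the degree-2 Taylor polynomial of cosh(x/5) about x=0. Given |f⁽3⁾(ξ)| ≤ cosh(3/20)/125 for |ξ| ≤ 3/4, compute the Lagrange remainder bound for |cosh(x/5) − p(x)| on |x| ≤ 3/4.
9*cosh(3/20)/16000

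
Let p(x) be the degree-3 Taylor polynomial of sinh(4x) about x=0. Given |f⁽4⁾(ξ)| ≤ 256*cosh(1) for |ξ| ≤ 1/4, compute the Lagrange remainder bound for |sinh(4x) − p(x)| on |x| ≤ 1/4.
cosh(1)/24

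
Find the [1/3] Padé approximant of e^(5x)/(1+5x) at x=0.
(15*x/8 + 1)/(875*x**3/48 - 25*x**2/2 + 15*x/8 + 1)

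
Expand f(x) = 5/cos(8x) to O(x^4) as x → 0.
5 + 160*x**2 + O(x**4)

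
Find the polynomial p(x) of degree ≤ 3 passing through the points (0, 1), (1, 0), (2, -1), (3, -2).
1 - x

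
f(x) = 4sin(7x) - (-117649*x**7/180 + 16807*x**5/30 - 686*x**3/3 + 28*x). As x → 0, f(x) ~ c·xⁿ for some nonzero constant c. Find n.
9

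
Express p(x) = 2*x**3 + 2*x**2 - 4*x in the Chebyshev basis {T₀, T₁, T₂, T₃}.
T₀ + (-5/2)T₁ + T₂ + (1/2)T₃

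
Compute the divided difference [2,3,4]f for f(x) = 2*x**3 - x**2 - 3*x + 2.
17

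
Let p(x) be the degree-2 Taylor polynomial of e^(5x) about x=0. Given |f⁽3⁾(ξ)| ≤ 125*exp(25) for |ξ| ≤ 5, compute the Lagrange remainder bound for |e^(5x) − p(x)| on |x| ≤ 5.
15625*exp(25)/6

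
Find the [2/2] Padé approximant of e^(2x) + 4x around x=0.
(-x**2/9 + 17*x/3 + 1)/(-x**2/9 - x/3 + 1)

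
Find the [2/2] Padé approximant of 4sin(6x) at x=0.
24*x/(6*x**2 + 1)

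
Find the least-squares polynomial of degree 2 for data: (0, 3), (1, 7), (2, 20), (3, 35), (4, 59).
14/5 + (2)x + (3)x²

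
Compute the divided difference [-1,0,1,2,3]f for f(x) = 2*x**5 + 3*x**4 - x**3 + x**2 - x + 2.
13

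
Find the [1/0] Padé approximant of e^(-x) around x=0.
1 - x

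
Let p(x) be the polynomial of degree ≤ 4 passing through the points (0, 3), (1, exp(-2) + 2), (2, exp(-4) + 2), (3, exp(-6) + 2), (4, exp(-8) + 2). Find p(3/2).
(-20*exp(2) + 3 + 90*exp(4) + 60*exp(6) + 251*exp(8))*exp(-8)/128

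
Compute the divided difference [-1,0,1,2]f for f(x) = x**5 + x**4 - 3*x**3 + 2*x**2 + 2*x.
4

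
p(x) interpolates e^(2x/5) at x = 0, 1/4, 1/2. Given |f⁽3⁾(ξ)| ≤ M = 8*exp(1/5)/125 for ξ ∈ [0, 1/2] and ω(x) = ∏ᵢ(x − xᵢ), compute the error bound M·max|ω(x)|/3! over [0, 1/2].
sqrt(3)*exp(1/5)/27000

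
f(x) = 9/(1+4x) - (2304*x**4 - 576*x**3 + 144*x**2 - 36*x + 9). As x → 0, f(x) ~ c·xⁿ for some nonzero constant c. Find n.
5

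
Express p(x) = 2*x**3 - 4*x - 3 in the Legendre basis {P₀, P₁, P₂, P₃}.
(-3)P₀ + (-14/5)P₁ + (4/5)P₃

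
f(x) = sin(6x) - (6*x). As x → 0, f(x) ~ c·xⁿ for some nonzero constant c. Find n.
3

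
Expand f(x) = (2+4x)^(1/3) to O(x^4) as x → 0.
2**(1/3) + 2*2**(1/3)*x/3 - 4*2**(1/3)*x**2/9 + 40*2**(1/3)*x**3/81 + O(x**4)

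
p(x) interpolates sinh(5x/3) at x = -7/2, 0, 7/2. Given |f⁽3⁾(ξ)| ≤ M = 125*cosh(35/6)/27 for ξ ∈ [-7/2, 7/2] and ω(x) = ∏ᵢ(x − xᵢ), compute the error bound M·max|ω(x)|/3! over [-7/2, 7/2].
42875*sqrt(3)*cosh(35/6)/5832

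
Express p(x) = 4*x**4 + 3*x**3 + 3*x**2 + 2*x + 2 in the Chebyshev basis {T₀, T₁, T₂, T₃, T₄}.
(5)T₀ + (17/4)T₁ + (7/2)T₂ + (3/4)T₃ + (1/2)T₄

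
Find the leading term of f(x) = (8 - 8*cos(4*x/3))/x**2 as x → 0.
64/9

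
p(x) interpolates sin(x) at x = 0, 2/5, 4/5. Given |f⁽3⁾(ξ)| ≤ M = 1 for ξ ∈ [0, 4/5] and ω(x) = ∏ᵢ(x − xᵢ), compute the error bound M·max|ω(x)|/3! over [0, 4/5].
8*sqrt(3)/3375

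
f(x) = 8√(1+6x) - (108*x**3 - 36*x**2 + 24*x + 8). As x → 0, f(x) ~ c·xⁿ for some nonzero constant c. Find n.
4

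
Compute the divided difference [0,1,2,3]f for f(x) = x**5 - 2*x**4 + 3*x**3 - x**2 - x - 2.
16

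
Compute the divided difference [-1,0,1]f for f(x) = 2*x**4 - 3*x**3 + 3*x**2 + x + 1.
5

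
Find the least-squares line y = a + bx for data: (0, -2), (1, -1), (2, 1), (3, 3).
a = -23/10, b = 17/10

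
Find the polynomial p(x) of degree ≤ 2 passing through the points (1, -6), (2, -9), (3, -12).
-3*x - 3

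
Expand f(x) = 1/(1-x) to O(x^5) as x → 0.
1 + x + x**2 + x**3 + x**4 + O(x**5)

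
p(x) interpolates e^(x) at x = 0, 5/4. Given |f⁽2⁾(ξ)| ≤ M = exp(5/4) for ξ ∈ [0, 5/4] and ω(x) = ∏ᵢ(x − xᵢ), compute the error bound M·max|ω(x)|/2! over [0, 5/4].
25*exp(5/4)/128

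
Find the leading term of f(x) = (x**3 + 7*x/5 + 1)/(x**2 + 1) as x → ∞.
x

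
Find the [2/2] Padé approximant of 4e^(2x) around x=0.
(4*x**2/3 + 4*x + 4)/(x**2/3 - x + 1)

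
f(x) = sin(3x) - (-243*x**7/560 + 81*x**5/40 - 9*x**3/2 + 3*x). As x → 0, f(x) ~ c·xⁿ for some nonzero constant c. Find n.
9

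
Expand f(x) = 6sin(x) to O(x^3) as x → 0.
6*x + O(x**3)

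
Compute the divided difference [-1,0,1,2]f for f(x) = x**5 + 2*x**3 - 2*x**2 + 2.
7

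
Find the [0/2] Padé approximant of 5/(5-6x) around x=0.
1/(1 - 6*x/5)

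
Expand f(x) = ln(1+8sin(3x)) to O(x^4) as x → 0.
24*x - 288*x**2 + 4572*x**3 + O(x**4)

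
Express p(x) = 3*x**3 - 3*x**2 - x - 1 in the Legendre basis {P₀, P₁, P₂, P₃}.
(-2)P₀ + (4/5)P₁ + (-2)P₂ + (6/5)P₃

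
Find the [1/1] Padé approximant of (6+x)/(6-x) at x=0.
(x/6 + 1)/(1 - x/6)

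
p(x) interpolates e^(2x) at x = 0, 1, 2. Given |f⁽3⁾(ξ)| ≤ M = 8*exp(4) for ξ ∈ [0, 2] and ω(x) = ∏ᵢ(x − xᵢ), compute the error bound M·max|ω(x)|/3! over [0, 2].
8*sqrt(3)*exp(4)/27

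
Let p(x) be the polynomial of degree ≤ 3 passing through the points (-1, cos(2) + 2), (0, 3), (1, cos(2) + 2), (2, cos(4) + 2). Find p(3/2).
cos(2) + 5*cos(4)/16 + 27/16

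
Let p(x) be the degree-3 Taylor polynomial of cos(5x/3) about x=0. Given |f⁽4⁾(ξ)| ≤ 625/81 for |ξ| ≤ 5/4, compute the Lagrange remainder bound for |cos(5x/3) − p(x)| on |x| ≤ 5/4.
390625/497664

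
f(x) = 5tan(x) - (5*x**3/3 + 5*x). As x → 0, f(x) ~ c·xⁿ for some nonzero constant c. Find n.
5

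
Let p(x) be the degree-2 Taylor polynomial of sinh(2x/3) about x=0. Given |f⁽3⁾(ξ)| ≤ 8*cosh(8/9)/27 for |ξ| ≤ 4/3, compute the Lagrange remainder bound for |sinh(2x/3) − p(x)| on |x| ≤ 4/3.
256*cosh(8/9)/2187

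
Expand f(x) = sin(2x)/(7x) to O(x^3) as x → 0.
2/7 - 4*x**2/21 + O(x**3)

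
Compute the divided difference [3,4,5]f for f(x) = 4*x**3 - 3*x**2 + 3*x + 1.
45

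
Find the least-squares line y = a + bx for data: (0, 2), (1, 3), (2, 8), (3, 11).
a = 6/5, b = 16/5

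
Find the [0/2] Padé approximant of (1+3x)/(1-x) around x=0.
1/(12*x**2 - 4*x + 1)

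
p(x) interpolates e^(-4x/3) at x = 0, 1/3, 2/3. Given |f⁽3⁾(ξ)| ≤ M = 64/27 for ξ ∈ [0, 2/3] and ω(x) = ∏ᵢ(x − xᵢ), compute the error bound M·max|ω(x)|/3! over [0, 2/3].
64*sqrt(3)/19683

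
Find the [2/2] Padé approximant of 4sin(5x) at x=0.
20*x/(25*x**2/6 + 1)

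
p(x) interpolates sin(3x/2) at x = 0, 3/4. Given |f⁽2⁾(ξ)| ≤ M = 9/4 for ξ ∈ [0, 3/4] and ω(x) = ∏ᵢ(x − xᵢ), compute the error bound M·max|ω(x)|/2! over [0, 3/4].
81/512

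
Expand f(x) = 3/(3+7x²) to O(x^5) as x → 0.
1 - 7*x**2/3 + 49*x**4/9 + O(x**5)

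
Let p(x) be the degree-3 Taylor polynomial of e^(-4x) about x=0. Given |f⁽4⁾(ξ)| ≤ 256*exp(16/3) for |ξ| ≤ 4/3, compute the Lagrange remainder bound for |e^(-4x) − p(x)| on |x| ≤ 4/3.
8192*exp(16/3)/243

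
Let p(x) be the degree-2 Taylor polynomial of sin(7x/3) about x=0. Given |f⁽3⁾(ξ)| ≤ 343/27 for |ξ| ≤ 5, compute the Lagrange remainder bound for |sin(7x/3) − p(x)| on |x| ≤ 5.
42875/162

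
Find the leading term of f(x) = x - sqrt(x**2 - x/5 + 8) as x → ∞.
1/10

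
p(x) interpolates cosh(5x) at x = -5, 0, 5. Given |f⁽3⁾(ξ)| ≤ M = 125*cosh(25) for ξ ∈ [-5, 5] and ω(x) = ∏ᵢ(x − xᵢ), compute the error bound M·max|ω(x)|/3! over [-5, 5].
15625*sqrt(3)*cosh(25)/27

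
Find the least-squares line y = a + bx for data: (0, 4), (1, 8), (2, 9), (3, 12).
a = 9/2, b = 5/2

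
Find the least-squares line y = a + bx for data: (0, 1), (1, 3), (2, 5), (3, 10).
a = 2/5, b = 29/10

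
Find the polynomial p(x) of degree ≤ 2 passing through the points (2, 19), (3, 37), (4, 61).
3*x**2 + 3*x + 1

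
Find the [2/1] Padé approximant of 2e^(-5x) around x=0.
(25*x**2/3 - 20*x/3 + 2)/(5*x/3 + 1)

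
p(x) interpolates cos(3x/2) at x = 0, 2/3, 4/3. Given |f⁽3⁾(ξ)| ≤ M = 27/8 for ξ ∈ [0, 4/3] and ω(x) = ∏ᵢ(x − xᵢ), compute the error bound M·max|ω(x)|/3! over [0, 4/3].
sqrt(3)/27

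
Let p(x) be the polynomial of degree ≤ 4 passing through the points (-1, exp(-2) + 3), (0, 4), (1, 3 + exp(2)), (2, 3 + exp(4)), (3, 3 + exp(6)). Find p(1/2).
(-5 + (-20*exp(4) + 444 + 90*exp(2) + 3*exp(6))*exp(2))*exp(-2)/128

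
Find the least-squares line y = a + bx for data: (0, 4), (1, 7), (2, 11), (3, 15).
a = 37/10, b = 37/10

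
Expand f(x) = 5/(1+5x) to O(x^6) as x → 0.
5 - 25*x + 125*x**2 - 625*x**3 + 3125*x**4 - 15625*x**5 + O(x**6)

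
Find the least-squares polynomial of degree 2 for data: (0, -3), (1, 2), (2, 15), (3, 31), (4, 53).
-116/35 + (247/70)x + (37/14)x²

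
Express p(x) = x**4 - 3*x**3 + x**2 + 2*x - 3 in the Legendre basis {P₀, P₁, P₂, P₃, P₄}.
(-37/15)P₀ + (1/5)P₁ + (26/21)P₂ + (-6/5)P₃ + (8/35)P₄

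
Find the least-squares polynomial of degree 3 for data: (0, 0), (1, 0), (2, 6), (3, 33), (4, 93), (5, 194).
31/126 + (-871/756)x + (-16/9)x² + (211/108)x³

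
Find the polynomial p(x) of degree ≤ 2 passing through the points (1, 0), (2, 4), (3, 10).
x**2 + x - 2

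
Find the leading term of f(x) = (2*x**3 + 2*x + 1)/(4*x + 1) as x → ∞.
x**2/2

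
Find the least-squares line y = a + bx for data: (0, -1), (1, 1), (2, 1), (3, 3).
a = -4/5, b = 6/5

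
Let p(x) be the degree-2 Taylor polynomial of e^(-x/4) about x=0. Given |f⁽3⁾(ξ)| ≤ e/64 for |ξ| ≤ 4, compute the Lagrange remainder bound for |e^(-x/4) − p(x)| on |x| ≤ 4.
e/6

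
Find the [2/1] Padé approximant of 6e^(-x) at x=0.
(x**2 - 4*x + 6)/(x/3 + 1)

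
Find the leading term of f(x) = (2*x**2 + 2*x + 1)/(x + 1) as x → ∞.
2*x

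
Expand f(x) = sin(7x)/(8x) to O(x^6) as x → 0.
7/8 - 343*x**2/48 + 16807*x**4/960 + O(x**6)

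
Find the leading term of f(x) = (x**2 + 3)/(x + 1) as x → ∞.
x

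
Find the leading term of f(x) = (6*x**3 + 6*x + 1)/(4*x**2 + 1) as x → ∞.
3*x/2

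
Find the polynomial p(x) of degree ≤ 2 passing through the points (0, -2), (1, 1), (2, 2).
-x**2 + 4*x - 2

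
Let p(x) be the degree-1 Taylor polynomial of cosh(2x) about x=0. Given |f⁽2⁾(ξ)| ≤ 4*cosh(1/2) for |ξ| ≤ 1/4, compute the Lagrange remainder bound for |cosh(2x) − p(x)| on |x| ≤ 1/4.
cosh(1/2)/8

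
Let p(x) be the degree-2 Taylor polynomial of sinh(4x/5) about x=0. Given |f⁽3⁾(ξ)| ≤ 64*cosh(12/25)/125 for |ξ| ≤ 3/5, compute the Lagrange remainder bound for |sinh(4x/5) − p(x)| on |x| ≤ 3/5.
288*cosh(12/25)/15625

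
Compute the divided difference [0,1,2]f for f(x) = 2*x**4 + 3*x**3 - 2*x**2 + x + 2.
21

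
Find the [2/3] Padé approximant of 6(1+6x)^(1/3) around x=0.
(84*x**2 + 48*x + 6)/(-4*x**3/3 + 6*x**2 + 6*x + 1)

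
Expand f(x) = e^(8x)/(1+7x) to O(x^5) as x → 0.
1 + x + 25*x**2 - 269*x**3/3 + 2395*x**4/3 + O(x**5)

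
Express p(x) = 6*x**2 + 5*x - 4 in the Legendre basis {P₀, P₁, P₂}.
(-2)P₀ + (5)P₁ + (4)P₂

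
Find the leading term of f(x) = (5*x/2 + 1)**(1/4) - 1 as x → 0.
5*x/8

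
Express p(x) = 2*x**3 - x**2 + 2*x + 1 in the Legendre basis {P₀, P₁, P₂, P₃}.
(2/3)P₀ + (16/5)P₁ + (-2/3)P₂ + (4/5)P₃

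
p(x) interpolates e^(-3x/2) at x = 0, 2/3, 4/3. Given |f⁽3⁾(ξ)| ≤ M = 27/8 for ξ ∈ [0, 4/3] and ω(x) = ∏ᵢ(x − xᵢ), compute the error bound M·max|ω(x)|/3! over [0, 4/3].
sqrt(3)/27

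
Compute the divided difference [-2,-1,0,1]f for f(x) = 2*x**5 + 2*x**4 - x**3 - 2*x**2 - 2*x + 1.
5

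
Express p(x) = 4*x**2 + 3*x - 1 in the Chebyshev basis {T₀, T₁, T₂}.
T₀ + (3)T₁ + (2)T₂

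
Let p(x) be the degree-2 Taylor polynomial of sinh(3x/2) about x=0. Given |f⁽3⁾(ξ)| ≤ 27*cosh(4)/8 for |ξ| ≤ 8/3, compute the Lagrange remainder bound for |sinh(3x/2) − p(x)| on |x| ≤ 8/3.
32*cosh(4)/3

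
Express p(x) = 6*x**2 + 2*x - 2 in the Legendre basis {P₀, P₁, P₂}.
(2)P₁ + (4)P₂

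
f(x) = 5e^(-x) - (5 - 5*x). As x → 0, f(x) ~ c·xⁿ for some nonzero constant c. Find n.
2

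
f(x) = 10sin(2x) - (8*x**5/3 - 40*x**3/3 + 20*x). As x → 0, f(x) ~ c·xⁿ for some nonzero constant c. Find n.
7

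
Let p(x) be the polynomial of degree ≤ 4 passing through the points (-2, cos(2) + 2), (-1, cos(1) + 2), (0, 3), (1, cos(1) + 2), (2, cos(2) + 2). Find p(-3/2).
15*cos(2)/64 + 21*cos(1)/16 + 93/64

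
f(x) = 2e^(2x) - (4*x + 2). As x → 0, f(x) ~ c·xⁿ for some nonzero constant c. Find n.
2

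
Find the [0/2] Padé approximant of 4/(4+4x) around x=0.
1/(x + 1)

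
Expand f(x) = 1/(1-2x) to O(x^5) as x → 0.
1 + 2*x + 4*x**2 + 8*x**3 + 16*x**4 + O(x**5)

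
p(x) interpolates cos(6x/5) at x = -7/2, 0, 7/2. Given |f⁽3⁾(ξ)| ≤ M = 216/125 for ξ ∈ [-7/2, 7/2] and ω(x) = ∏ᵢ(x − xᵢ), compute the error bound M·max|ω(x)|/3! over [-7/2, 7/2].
343*sqrt(3)/125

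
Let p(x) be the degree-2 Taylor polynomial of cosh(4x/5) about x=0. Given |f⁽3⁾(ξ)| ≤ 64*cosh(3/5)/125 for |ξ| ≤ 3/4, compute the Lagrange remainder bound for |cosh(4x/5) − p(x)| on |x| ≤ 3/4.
9*cosh(3/5)/250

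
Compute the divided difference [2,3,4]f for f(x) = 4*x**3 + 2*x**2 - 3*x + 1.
38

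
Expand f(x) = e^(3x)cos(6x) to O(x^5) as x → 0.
1 + 3*x - 27*x**2/2 - 99*x**3/2 - 189*x**4/8 + O(x**5)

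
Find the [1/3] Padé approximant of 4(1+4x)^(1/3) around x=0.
(40*x/3 + 4)/(64*x**3/81 - 8*x**2/9 + 2*x + 1)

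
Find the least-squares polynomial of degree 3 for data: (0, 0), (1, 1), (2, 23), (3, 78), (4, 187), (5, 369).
-37/126 + (-509/756)x + (-1/18)x² + (323/108)x³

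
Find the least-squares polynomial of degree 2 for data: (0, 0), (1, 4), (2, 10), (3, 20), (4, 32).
2/35 + (16/7)x + (10/7)x²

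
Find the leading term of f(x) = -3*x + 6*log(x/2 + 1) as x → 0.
-3*x**2/4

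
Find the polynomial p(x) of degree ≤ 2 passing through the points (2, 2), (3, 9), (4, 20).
2*x**2 - 3*x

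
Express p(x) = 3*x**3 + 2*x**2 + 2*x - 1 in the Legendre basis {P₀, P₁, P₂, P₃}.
(-1/3)P₀ + (19/5)P₁ + (4/3)P₂ + (6/5)P₃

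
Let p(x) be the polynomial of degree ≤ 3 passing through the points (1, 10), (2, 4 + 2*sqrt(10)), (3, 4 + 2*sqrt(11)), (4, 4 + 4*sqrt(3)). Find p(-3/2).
-495*sqrt(10)/8 - 105*sqrt(3)/4 + 725/8 + 385*sqrt(11)/8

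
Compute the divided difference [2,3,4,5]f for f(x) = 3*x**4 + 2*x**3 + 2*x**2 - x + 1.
44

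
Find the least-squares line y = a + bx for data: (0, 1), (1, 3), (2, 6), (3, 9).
a = 7/10, b = 27/10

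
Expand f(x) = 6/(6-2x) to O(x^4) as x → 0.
1 + x/3 + x**2/9 + x**3/27 + O(x**4)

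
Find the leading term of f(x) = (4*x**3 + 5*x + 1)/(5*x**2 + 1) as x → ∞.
4*x/5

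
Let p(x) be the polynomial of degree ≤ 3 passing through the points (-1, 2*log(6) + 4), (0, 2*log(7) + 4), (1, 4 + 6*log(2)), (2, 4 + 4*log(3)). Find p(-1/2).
log(7*2**(3/4)*21**(7/8)/4) + 4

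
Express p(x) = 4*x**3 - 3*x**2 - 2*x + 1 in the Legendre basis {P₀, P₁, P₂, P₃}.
(2/5)P₁ + (-2)P₂ + (8/5)P₃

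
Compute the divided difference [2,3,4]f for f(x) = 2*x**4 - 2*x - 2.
110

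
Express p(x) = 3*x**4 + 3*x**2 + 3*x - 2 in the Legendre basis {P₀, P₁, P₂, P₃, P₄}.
(-2/5)P₀ + (3)P₁ + (26/7)P₂ + (24/35)P₄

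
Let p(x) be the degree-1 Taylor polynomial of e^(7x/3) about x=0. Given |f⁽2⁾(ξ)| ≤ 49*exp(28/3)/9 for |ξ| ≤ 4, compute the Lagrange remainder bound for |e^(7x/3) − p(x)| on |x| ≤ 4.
392*exp(28/3)/9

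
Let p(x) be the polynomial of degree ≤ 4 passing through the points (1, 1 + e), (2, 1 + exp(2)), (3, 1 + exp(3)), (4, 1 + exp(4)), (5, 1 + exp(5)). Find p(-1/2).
-385*exp(4)/32 - 693*exp(2)/32 + 1 + 1155*e/128 + 315*exp(5)/128 + 1485*exp(3)/64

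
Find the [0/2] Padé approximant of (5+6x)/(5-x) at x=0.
1/(42*x**2/25 - 7*x/5 + 1)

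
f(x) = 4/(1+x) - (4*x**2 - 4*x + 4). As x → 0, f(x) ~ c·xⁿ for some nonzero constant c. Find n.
3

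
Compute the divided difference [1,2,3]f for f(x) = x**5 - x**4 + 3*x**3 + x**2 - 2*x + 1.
84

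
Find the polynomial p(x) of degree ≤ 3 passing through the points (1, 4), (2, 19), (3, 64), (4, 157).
3*x**3 - 3*x**2 + 3*x + 1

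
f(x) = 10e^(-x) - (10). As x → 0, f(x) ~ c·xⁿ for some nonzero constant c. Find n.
1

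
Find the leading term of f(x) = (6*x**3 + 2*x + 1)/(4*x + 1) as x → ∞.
3*x**2/2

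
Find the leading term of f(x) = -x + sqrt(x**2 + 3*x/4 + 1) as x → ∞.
3/8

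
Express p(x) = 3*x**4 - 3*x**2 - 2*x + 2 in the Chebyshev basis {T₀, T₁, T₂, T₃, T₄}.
(13/8)T₀ + (-2)T₁ + (3/8)T₄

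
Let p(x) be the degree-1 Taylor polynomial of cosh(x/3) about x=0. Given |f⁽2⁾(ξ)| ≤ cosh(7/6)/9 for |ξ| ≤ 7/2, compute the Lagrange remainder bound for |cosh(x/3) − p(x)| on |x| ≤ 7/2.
49*cosh(7/6)/72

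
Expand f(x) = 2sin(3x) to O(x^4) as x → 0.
6*x - 9*x**3 + O(x**4)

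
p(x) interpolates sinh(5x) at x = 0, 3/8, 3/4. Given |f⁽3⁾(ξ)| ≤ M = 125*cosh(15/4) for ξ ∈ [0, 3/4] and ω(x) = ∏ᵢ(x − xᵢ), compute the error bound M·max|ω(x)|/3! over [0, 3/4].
125*sqrt(3)*cosh(15/4)/512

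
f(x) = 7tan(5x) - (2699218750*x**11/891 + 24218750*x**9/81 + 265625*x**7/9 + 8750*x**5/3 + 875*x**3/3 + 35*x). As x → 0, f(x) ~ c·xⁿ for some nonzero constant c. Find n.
13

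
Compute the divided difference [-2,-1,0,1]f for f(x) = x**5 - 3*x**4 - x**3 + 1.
10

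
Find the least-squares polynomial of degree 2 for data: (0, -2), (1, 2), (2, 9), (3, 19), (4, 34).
-64/35 + (123/70)x + (25/14)x²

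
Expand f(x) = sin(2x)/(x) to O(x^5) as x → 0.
2 - 4*x**2/3 + 4*x**4/15 + O(x**5)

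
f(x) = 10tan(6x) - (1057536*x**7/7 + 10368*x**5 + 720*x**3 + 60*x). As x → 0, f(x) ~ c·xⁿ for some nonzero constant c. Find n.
9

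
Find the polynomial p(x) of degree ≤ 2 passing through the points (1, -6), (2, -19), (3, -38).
-3*x**2 - 4*x + 1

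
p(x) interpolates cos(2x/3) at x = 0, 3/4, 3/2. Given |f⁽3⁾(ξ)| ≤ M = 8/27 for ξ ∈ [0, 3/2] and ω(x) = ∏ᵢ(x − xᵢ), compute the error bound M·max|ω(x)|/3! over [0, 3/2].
sqrt(3)/216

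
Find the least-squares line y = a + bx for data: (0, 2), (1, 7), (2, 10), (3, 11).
a = 3, b = 3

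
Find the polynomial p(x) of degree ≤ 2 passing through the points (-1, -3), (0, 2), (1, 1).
-3*x**2 + 2*x + 2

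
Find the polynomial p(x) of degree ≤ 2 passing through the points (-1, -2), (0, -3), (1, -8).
-2*x**2 - 3*x - 3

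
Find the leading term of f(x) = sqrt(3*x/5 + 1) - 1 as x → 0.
3*x/10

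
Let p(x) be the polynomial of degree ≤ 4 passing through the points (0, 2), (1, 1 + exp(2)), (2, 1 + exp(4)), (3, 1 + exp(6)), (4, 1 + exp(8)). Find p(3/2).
-5*exp(6)/32 + 123/128 + 15*exp(2)/32 + 45*exp(4)/64 + 3*exp(8)/128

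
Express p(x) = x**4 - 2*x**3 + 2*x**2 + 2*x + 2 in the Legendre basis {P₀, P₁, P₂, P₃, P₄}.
(43/15)P₀ + (4/5)P₁ + (40/21)P₂ + (-4/5)P₃ + (8/35)P₄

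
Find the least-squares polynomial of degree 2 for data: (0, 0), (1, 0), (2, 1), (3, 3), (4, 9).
9/35 + (-113/70)x + (13/14)x²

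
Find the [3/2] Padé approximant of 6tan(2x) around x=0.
(-16*x**3/5 + 12*x)/(1 - 8*x**2/5)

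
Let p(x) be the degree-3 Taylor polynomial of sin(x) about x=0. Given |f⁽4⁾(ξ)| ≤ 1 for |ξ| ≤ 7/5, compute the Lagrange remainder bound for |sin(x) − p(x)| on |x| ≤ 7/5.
2401/15000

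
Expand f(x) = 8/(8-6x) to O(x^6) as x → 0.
1 + 3*x/4 + 9*x**2/16 + 27*x**3/64 + 81*x**4/256 + 243*x**5/1024 + O(x**6)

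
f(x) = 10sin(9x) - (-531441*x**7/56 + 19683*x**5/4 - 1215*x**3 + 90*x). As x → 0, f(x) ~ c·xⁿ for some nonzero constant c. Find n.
9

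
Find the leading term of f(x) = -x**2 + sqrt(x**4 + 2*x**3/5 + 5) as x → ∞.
x/5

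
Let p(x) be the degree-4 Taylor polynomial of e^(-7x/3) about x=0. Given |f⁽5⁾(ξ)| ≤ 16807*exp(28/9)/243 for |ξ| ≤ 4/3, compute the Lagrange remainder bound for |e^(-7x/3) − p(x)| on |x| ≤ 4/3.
2151296*exp(28/9)/885735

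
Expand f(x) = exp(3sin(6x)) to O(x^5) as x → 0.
1 + 18*x + 162*x**2 + 864*x**3 + 2430*x**4 + O(x**5)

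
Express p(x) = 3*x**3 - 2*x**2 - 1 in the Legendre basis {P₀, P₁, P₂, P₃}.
(-5/3)P₀ + (9/5)P₁ + (-4/3)P₂ + (6/5)P₃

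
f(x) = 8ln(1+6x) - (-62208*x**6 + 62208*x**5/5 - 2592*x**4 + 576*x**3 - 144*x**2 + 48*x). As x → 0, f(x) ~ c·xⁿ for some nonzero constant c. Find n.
7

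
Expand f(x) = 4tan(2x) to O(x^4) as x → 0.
8*x + 32*x**3/3 + O(x**4)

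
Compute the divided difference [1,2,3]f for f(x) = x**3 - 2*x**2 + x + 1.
4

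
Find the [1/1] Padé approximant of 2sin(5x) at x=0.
10*x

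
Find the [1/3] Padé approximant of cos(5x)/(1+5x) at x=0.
(1 - 25*x/12)/(875*x**3/24 + 25*x**2/12 + 35*x/12 + 1)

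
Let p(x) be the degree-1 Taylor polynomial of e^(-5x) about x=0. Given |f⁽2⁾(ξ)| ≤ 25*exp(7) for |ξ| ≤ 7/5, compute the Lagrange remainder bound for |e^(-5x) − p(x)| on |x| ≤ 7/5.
49*exp(7)/2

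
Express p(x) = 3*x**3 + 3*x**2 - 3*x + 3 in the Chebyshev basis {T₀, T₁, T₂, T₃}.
(9/2)T₀ + (-3/4)T₁ + (3/2)T₂ + (3/4)T₃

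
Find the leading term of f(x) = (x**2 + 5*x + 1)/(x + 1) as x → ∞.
x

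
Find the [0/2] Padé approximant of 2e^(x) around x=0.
2/(x**2/2 - x + 1)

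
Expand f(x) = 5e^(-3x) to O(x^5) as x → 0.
5 - 15*x + 45*x**2/2 - 45*x**3/2 + 135*x**4/8 + O(x**5)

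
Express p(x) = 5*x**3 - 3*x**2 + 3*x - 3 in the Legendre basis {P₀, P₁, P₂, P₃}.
(-4)P₀ + (6)P₁ + (-2)P₂ + (2)P₃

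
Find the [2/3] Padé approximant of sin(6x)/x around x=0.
(6 - 126*x**2/5)/(9*x**2/5 + 1)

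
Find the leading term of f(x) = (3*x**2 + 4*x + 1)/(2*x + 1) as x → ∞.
3*x/2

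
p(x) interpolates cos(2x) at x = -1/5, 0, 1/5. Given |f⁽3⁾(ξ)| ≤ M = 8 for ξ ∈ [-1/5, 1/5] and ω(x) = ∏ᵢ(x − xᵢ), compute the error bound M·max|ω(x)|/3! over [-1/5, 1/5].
8*sqrt(3)/3375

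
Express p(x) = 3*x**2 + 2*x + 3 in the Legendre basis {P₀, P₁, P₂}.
(4)P₀ + (2)P₁ + (2)P₂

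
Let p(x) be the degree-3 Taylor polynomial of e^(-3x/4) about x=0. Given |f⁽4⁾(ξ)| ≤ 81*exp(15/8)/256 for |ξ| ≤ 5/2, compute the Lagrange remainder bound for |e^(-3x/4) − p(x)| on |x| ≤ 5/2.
16875*exp(15/8)/32768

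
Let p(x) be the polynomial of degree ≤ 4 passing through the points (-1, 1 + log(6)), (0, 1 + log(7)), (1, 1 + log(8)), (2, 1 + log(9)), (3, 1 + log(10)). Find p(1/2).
1 + log(4*2**(3/32)*3**(83/128)*5**(3/128)*7**(15/32)/3)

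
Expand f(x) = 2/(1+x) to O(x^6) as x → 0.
2 - 2*x + 2*x**2 - 2*x**3 + 2*x**4 - 2*x**5 + O(x**6)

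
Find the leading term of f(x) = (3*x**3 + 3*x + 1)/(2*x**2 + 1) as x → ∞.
3*x/2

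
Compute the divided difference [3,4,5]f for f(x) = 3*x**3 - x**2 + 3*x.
35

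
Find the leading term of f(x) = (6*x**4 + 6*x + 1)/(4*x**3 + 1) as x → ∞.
3*x/2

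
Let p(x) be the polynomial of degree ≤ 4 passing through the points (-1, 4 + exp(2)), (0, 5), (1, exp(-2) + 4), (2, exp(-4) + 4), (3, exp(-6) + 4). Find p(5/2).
5*(-14*exp(4) + 7 + 28*exp(2) + (108 - exp(2))*exp(6))*exp(-6)/128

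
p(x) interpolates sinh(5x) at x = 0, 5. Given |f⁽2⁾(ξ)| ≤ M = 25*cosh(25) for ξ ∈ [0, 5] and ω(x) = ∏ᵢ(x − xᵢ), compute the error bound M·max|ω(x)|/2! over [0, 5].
625*cosh(25)/8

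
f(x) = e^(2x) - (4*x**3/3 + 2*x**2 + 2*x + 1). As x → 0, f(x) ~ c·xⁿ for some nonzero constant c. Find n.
4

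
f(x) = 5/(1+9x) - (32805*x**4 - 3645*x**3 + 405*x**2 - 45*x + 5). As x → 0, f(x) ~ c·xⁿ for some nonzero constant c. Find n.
5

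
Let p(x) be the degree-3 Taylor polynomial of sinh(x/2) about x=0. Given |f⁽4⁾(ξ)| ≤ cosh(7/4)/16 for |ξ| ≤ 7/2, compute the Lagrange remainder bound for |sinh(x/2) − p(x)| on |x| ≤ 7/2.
2401*cosh(7/4)/6144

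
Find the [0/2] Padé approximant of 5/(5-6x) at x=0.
1/(1 - 6*x/5)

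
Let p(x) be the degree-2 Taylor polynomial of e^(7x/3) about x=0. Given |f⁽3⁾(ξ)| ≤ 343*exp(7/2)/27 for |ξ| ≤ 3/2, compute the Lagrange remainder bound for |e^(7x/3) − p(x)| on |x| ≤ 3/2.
343*exp(7/2)/48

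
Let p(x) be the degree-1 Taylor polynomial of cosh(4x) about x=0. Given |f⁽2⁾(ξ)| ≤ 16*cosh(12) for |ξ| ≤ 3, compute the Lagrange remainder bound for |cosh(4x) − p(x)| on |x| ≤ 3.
72*cosh(12)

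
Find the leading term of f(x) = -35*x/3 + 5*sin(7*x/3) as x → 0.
-1715*x**3/162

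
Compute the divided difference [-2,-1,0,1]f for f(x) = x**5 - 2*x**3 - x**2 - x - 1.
3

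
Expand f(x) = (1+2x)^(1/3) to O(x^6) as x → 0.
1 + 2*x/3 - 4*x**2/9 + 40*x**3/81 - 160*x**4/243 + 704*x**5/729 + O(x**6)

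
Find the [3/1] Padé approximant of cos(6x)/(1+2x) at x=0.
(27*x**3 - 99*x**2/7 - 27*x/14 + 1)/(x/14 + 1)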